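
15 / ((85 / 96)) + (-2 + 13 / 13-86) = -1191 / 17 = -70.06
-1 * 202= -202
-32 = -32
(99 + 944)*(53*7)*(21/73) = 8126013/73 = 111315.25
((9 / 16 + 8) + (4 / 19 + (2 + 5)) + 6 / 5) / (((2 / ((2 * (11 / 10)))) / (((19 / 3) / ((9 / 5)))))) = 283789 / 4320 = 65.69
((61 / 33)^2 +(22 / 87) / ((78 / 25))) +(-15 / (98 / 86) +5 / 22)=-379732219 / 40234194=-9.44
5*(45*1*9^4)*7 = 10333575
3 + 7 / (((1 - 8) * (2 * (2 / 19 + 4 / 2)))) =221 / 80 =2.76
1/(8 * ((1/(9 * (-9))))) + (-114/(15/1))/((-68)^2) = -14633/1445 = -10.13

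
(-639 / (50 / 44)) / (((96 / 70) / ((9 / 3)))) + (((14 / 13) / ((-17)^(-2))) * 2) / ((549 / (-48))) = -122232817 / 95160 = -1284.50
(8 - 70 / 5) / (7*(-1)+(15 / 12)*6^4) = -6 / 1613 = -0.00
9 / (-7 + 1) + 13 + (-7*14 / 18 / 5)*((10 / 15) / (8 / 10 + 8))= 3391 / 297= 11.42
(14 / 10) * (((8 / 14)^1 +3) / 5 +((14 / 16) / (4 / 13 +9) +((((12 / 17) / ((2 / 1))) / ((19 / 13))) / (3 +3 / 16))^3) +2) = 630184234131611 / 160261679026328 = 3.93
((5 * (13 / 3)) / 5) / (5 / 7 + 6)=91 / 141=0.65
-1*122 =-122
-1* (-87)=87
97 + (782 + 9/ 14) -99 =10929/ 14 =780.64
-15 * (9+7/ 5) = -156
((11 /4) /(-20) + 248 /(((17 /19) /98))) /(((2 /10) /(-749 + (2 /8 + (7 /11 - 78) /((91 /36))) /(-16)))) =-101468350.18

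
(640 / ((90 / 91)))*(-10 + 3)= -40768 / 9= -4529.78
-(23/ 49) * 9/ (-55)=207/ 2695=0.08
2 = 2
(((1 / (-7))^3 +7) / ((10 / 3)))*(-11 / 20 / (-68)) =99 / 5831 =0.02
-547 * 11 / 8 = -6017 / 8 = -752.12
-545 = -545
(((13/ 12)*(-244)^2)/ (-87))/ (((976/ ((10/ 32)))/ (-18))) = 3965/ 928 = 4.27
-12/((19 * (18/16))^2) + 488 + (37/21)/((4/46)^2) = 196768517/272916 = 720.99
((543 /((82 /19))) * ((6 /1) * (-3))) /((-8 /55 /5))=25534575 /328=77849.31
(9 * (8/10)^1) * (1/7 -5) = -1224/35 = -34.97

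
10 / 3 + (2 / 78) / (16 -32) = 693 / 208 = 3.33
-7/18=-0.39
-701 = -701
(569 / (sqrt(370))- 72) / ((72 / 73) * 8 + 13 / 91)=-5.28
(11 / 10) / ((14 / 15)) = 33 / 28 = 1.18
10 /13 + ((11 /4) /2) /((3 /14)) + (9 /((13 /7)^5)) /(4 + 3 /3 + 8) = 418034609 /57921708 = 7.22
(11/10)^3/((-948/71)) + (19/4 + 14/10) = 5735699/948000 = 6.05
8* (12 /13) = 96 /13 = 7.38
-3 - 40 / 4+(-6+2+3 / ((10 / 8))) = -73 / 5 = -14.60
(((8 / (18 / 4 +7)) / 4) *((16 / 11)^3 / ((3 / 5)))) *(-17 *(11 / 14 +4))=-46653440 / 642873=-72.57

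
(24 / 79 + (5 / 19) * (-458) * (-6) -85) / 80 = 958331 / 120080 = 7.98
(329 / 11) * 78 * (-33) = -76986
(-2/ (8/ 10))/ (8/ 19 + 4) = -95/ 168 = -0.57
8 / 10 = 4 / 5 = 0.80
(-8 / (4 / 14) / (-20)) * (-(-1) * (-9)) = -63 / 5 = -12.60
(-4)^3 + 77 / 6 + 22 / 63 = -6403 / 126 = -50.82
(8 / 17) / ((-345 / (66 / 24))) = -22 / 5865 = -0.00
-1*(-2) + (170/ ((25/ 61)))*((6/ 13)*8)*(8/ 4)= 199234/ 65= 3065.14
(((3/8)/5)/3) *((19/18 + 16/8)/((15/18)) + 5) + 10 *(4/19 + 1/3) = 2149/380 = 5.66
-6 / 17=-0.35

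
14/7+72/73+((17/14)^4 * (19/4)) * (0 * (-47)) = 218/73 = 2.99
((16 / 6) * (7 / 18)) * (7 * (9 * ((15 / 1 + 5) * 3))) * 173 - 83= 678077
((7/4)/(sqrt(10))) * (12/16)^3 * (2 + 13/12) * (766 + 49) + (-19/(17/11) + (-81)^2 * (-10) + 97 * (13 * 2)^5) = 379953 * sqrt(10)/2048 + 19591273445/17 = 1152428436.38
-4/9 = -0.44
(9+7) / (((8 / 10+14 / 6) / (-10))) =-2400 / 47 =-51.06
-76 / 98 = -38 / 49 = -0.78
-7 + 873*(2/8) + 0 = 211.25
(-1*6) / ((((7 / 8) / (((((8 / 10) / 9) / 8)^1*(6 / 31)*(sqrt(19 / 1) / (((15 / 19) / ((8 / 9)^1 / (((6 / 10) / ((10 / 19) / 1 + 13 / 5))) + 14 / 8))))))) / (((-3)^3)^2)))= -94284*sqrt(19) / 1085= -378.78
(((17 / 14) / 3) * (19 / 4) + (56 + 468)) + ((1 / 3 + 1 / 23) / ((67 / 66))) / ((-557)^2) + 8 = 42884527699687 / 80319743112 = 533.92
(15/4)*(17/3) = 85/4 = 21.25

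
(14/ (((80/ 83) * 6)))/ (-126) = -0.02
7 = 7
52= 52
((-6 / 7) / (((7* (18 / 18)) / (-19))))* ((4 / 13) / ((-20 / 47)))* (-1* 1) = 5358 / 3185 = 1.68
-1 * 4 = -4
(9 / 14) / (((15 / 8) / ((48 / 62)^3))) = 0.16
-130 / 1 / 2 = -65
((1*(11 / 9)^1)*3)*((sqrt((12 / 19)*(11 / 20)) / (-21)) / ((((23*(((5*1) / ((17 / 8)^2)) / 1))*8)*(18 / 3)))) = -3179*sqrt(3135) / 2114380800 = -0.00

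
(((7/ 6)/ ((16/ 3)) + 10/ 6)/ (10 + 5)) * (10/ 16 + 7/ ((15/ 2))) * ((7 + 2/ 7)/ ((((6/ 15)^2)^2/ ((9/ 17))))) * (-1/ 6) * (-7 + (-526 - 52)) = 2877.44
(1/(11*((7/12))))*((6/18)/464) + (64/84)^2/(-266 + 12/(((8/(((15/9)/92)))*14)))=-16291787/7868963124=-0.00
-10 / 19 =-0.53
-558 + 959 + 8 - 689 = -280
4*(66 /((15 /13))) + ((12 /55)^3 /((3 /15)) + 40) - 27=241.85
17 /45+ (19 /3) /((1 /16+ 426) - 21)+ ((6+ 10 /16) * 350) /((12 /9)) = 1739.46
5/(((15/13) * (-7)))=-13/21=-0.62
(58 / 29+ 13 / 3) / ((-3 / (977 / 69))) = -18563 / 621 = -29.89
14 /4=7 /2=3.50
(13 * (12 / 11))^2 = 24336 / 121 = 201.12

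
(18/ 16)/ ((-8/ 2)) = -9/ 32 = -0.28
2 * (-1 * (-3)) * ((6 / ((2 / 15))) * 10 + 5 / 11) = 2702.73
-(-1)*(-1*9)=-9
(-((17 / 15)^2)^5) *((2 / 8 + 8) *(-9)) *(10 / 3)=22175932904939 / 25628906250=865.27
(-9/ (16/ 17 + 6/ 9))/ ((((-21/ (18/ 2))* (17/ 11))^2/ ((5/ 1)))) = -147015/ 68306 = -2.15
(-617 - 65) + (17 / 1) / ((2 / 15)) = -1109 / 2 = -554.50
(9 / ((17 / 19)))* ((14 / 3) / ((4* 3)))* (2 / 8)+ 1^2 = 269 / 136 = 1.98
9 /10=0.90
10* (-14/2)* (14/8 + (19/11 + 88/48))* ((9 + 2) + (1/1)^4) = -49070/11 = -4460.91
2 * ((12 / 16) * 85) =255 / 2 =127.50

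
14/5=2.80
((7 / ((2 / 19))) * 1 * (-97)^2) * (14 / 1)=8759779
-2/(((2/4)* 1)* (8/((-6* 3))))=9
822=822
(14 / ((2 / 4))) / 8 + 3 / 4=17 / 4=4.25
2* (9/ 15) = 6/ 5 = 1.20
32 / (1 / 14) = 448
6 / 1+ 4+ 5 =15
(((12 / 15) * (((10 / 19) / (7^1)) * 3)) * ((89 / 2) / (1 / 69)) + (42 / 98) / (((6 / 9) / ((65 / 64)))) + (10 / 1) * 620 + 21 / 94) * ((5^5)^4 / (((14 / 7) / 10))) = 2577221788883209228515625 / 800128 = 3221011874204138873.42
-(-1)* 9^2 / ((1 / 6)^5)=629856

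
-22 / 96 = -11 / 48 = -0.23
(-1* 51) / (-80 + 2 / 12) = 306 / 479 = 0.64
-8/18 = -4/9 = -0.44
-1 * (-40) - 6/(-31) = 1246/31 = 40.19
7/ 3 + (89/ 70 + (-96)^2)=1936117/ 210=9219.60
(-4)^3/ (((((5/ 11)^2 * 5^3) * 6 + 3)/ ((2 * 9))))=-46464/ 6371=-7.29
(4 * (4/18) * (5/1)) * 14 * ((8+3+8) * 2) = 21280/9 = 2364.44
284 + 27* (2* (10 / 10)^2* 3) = 446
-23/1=-23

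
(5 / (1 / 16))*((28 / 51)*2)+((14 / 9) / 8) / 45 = 2419319 / 27540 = 87.85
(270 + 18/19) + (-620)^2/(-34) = -11034.93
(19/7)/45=19/315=0.06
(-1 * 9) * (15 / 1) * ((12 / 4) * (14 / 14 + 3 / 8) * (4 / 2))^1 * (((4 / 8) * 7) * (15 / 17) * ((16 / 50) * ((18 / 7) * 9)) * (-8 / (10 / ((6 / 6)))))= 1732104 / 85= 20377.69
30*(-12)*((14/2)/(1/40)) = -100800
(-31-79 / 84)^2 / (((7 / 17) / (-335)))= -40995394855 / 49392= -830000.71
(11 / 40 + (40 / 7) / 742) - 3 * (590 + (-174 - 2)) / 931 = -2075067 / 1973720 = -1.05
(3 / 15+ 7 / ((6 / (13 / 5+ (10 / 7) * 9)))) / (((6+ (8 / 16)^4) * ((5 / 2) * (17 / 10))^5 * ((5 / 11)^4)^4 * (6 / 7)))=720656448092642527105024 / 945690277862548828125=762.04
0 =0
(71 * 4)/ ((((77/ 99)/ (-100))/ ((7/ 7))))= -255600/ 7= -36514.29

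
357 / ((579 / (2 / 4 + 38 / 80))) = 4641 / 7720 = 0.60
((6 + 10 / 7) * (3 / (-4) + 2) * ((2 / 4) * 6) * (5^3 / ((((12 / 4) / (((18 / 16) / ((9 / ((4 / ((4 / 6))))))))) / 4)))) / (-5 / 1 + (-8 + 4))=-386.90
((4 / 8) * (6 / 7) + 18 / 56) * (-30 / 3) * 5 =-37.50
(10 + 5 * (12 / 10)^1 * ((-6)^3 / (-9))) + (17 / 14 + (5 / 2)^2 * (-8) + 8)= 1585 / 14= 113.21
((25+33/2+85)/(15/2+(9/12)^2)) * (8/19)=16192/2451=6.61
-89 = -89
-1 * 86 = -86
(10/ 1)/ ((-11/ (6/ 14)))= -30/ 77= -0.39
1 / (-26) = -1 / 26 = -0.04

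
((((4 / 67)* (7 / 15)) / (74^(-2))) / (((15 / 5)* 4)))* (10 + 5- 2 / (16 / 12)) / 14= 4107 / 335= 12.26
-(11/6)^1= -1.83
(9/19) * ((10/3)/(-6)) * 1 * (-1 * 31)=155/19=8.16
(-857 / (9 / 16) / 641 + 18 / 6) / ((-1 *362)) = -3595 / 2088378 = -0.00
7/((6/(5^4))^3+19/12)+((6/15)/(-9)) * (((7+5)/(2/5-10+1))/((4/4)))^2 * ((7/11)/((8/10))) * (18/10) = 57916991254380/13477999997759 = 4.30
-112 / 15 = -7.47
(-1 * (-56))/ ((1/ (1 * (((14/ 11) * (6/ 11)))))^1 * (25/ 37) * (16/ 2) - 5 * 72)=-21756/ 136835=-0.16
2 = 2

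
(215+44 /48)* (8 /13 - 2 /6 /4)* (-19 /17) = -4086007 /31824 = -128.39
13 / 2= 6.50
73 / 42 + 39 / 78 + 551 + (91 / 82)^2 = 78293333 / 141204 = 554.47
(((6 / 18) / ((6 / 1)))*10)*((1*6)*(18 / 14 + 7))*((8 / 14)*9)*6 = 41760 / 49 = 852.24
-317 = -317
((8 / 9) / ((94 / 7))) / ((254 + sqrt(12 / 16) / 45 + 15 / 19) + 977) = 0.00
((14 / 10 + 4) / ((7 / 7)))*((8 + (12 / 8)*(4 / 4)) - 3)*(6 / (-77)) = -1053 / 385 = -2.74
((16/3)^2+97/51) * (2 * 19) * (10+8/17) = 12074.30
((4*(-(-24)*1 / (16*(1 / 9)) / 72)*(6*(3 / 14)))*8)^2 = 2916 / 49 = 59.51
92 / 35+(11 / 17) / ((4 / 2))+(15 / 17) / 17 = 60771 / 20230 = 3.00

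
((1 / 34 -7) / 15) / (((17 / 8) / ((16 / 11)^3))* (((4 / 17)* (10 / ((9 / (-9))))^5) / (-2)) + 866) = -20224 / 391235195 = -0.00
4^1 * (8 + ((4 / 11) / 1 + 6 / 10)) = 1972 / 55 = 35.85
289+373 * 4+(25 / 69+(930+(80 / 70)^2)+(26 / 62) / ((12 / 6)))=2712.88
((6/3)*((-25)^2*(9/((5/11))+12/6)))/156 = 13625/78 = 174.68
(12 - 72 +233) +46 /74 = 6424 /37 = 173.62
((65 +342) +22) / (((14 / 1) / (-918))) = -196911 / 7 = -28130.14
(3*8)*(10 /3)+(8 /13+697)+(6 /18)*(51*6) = 11435 /13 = 879.62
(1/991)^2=1/982081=0.00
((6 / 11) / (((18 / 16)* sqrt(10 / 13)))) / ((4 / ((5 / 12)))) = sqrt(130) / 198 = 0.06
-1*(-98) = 98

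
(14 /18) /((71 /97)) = 679 /639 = 1.06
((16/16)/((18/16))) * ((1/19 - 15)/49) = -0.27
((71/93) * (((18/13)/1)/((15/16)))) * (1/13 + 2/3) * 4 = 263552/78585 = 3.35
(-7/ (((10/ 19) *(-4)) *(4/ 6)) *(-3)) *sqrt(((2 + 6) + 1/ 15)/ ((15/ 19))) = -4389 *sqrt(19)/ 400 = -47.83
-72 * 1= -72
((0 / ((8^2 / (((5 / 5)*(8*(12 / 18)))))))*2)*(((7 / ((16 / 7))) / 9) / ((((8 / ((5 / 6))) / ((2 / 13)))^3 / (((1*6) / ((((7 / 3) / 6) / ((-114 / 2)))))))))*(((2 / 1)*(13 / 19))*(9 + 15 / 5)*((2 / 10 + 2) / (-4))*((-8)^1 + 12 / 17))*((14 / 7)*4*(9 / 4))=0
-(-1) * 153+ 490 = 643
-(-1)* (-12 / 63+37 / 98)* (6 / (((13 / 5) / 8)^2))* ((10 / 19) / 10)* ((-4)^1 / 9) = -352000 / 1416051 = -0.25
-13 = -13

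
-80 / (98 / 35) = -200 / 7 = -28.57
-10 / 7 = -1.43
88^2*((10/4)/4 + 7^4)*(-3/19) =-55794552/19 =-2936555.37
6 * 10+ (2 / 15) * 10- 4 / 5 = 908 / 15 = 60.53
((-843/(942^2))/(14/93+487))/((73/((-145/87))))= 8711/195649859964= 0.00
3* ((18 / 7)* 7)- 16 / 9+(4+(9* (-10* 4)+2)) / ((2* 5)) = 757 / 45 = 16.82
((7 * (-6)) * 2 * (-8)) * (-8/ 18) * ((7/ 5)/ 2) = -3136/ 15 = -209.07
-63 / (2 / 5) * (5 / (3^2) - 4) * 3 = 3255 / 2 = 1627.50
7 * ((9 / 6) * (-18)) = -189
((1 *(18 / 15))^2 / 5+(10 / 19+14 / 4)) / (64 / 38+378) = 20493 / 1803500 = 0.01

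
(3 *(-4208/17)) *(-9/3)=37872/17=2227.76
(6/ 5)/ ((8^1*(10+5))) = 1/ 100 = 0.01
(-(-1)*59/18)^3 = 205379/5832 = 35.22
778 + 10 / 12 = 4673 / 6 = 778.83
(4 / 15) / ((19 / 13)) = 52 / 285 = 0.18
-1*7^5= -16807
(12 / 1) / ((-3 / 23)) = -92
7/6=1.17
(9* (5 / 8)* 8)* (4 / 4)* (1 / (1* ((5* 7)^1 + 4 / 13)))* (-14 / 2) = -8.92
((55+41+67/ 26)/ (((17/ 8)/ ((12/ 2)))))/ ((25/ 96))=5905152/ 5525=1068.81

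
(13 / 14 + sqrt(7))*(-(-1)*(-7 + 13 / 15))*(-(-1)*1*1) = -92*sqrt(7) / 15-598 / 105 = -21.92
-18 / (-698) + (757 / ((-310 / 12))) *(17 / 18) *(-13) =58390838 / 162285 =359.80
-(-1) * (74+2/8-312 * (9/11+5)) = -76605/44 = -1741.02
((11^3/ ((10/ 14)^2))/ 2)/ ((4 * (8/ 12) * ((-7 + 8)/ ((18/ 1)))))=8804.56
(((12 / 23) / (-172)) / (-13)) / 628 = 0.00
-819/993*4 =-1092/331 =-3.30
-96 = -96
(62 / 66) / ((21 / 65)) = 2015 / 693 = 2.91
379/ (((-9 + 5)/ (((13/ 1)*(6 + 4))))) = -24635/ 2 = -12317.50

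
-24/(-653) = 24/653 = 0.04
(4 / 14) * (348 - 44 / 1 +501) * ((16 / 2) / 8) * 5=1150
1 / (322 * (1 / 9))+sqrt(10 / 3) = 1.85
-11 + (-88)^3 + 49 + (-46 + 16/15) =-10222184/15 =-681478.93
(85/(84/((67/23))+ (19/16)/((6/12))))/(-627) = -45560/10489083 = -0.00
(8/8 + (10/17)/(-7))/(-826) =-109/98294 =-0.00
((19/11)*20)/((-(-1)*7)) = 380/77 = 4.94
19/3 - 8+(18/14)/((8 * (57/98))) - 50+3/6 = -11603/228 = -50.89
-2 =-2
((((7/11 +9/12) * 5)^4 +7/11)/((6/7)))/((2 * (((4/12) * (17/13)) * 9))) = 87522139523/254870528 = 343.40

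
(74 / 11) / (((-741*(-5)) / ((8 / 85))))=592 / 3464175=0.00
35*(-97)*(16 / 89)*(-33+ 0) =1792560 / 89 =20141.12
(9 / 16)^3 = 729 / 4096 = 0.18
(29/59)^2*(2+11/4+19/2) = 47937/13924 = 3.44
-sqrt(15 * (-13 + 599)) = -93.75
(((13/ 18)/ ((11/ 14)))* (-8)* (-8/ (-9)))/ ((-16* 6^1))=182/ 2673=0.07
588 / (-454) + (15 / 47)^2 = -598371 / 501443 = -1.19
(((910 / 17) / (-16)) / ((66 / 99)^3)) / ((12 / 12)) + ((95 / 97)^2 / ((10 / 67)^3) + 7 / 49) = 99369371921 / 358294720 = 277.34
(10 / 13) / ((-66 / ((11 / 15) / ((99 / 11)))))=-1 / 1053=-0.00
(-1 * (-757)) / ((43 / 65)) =1144.30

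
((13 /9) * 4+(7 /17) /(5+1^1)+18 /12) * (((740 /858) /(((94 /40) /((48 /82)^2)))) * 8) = 7.39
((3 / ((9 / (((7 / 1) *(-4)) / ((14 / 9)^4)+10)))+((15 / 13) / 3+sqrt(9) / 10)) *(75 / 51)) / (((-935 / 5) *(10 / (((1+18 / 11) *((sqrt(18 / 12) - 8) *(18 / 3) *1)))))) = 37612826 / 155926771 - 18806413 *sqrt(6) / 1247414168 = 0.20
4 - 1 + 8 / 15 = 53 / 15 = 3.53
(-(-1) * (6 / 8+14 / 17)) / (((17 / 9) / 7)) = 5.83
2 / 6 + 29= 88 / 3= 29.33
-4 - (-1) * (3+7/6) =1/6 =0.17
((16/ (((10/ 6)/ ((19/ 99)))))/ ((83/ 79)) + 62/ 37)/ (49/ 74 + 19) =3475364/ 19926225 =0.17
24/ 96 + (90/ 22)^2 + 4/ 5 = 43041/ 2420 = 17.79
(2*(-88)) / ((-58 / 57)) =5016 / 29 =172.97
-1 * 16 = -16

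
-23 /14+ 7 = 75 /14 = 5.36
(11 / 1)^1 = 11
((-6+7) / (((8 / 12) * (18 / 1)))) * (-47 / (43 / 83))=-3901 / 516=-7.56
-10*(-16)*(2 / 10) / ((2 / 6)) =96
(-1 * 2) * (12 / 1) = -24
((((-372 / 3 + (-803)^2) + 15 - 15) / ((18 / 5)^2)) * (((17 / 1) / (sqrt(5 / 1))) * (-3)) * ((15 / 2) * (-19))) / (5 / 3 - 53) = -1735277125 * sqrt(5) / 1232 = -3149511.05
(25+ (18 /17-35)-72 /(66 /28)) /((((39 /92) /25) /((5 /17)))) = -6532000 /9537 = -684.91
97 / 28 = 3.46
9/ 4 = 2.25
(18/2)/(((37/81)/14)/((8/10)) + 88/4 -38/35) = 204120/475261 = 0.43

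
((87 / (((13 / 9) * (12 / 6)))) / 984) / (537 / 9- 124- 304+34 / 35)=-27405 / 328950544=-0.00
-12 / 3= -4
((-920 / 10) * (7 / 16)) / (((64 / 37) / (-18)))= 53613 / 128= 418.85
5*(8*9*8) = 2880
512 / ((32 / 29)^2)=841 / 2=420.50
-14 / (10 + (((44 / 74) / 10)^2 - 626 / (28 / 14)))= 239575 / 5185027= 0.05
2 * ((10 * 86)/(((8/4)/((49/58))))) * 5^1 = 105350/29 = 3632.76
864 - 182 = 682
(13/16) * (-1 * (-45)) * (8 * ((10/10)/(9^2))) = 65/18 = 3.61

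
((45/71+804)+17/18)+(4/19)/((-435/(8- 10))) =2836355803/3520890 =805.58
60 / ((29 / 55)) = 3300 / 29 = 113.79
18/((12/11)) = 16.50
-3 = -3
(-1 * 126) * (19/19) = -126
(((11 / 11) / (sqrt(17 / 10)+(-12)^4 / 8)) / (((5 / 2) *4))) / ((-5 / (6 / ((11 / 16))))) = -248832 / 3695154265+48 *sqrt(170) / 18475771325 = -0.00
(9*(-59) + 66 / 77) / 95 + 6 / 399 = -3701 / 665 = -5.57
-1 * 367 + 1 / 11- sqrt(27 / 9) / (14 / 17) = -4036 / 11- 17 * sqrt(3) / 14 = -369.01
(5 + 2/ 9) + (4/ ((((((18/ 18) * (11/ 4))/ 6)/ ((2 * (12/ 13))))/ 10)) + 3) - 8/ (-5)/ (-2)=1084562/ 6435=168.54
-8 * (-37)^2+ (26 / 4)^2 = -10909.75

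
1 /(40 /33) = 33 /40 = 0.82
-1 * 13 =-13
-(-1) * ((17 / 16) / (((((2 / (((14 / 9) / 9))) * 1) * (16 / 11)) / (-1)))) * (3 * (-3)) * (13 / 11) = 1547 / 2304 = 0.67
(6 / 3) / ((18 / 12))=4 / 3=1.33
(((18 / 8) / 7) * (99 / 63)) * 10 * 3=1485 / 98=15.15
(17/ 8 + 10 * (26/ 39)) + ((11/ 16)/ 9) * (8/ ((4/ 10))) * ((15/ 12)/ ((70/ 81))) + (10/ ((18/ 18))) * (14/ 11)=175403/ 7392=23.73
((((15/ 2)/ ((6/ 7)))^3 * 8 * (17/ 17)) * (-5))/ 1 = -214375/ 8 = -26796.88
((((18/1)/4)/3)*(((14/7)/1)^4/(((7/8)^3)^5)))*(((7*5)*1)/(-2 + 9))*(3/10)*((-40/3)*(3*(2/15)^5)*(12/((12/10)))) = -4.50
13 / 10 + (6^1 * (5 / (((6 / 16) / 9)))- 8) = 7133 / 10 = 713.30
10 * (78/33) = 260/11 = 23.64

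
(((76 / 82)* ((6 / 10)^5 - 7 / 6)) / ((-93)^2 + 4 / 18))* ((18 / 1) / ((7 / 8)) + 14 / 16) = -4327203 / 1729175000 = -0.00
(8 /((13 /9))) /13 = 72 /169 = 0.43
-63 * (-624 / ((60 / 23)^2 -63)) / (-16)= 43.72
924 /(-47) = -19.66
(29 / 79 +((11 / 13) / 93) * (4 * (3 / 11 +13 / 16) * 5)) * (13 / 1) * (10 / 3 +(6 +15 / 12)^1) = 27392503 / 352656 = 77.67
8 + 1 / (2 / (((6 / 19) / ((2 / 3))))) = 313 / 38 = 8.24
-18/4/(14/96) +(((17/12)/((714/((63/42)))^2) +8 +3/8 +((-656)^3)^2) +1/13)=165696226724752930713205/2079168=79693524873773033.59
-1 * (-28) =28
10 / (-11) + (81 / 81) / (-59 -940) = -10001 / 10989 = -0.91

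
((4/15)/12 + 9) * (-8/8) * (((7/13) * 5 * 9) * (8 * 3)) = -68208/13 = -5246.77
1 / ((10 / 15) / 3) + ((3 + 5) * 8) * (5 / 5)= 137 / 2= 68.50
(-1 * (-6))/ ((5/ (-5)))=-6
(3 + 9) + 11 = 23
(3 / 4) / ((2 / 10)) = 15 / 4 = 3.75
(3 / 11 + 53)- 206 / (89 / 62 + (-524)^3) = 5227369189906 / 98124674989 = 53.27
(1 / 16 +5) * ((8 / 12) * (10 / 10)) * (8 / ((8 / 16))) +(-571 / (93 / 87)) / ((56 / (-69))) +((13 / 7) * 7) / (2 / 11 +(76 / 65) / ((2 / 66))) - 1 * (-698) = 33935495997 / 24059224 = 1410.50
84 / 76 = 21 / 19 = 1.11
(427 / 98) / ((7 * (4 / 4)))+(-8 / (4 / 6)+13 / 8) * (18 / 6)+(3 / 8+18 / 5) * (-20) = -43121 / 392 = -110.00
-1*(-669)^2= -447561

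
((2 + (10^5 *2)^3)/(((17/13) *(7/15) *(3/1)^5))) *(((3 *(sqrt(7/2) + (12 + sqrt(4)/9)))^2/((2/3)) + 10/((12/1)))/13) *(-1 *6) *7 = -467472500011799738.41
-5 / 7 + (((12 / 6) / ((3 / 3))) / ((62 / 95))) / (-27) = -4850 / 5859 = -0.83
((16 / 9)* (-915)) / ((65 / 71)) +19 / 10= -692219 / 390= -1774.92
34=34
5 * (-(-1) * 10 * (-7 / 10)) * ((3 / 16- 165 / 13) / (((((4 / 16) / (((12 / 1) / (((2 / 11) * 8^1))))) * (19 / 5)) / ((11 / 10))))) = 33045705 / 7904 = 4180.88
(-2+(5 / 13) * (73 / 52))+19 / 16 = -737 / 2704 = -0.27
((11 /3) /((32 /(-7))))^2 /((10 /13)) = 77077 /92160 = 0.84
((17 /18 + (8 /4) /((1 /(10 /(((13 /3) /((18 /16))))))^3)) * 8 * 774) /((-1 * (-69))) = 977861237 /303186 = 3225.28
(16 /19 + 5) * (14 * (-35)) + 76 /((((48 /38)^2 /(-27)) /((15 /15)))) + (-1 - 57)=-1278835 /304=-4206.69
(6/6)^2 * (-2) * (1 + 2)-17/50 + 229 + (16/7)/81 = 6313211/28350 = 222.69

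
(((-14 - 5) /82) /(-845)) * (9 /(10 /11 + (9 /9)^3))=627 /485030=0.00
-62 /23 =-2.70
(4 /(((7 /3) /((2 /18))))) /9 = 4 /189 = 0.02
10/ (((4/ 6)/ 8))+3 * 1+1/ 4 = 493/ 4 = 123.25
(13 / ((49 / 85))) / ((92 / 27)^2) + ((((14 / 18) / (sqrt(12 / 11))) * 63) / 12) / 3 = 49 * sqrt(33) / 216 + 805545 / 414736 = 3.25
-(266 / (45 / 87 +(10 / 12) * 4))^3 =-329661.51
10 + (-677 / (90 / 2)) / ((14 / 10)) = -47 / 63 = -0.75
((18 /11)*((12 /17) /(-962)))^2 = 11664 /8090462809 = 0.00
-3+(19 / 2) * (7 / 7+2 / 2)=16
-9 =-9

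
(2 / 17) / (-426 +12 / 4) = -2 / 7191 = -0.00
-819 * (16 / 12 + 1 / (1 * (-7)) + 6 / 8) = -6357 / 4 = -1589.25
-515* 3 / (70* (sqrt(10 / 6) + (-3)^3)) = 309* sqrt(15) / 30548 + 25029 / 30548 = 0.86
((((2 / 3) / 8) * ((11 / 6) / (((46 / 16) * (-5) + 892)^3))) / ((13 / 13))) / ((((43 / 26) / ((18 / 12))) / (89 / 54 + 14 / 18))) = 599456 / 1205453309319063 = 0.00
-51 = -51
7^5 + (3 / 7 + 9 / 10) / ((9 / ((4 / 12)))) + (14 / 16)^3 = 2710748941 / 161280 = 16807.72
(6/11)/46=3/253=0.01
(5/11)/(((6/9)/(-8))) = -60/11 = -5.45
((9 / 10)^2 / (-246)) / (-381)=9 / 1041400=0.00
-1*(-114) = 114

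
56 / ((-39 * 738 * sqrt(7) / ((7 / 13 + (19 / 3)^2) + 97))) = -64420 * sqrt(7) / 1683747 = -0.10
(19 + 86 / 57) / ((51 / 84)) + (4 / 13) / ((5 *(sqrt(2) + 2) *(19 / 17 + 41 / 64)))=4074277628 / 120490305 - 2176 *sqrt(2) / 124345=33.79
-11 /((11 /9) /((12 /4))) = -27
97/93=1.04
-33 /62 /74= -33 /4588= -0.01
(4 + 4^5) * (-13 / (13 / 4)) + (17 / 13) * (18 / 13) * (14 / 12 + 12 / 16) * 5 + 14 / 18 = -12453553 / 3042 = -4093.87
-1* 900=-900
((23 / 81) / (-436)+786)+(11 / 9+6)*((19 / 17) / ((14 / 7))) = 474315071 / 600372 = 790.04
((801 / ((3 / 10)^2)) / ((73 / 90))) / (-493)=-801000 / 35989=-22.26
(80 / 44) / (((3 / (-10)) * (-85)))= 40 / 561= 0.07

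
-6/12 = -1/2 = -0.50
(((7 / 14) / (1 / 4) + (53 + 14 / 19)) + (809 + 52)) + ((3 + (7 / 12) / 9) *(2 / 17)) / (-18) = 287808743 / 313956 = 916.72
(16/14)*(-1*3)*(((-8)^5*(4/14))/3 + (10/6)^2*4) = 1567264/147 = 10661.66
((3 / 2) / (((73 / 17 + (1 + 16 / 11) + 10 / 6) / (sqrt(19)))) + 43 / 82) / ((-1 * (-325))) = 43 / 26650 + 1683 * sqrt(19) / 3068650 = 0.00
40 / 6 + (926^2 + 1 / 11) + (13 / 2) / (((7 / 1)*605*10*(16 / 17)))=3486181899863 / 4065600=857482.76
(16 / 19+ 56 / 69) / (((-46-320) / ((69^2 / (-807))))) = 24932 / 935313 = 0.03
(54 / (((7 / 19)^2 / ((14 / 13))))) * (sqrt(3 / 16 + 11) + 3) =116964 / 91 + 9747 * sqrt(179) / 91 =2718.35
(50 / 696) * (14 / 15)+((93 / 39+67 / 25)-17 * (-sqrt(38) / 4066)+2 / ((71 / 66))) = 7.02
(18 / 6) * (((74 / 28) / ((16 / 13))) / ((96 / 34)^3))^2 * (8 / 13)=429576315493 / 25570087796736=0.02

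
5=5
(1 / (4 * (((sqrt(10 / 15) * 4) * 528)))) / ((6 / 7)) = 7 * sqrt(6) / 101376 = 0.00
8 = 8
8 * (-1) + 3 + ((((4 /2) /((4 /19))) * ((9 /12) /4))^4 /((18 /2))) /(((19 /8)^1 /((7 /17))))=-10709003 /2228224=-4.81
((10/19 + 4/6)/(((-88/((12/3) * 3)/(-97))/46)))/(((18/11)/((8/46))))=13192/171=77.15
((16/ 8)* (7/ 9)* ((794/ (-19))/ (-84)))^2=157609/ 263169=0.60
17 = 17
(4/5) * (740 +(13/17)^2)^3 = 39217315167785556/120687845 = 324948342.29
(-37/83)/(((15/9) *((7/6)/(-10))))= 2.29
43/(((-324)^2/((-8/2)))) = -43/26244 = -0.00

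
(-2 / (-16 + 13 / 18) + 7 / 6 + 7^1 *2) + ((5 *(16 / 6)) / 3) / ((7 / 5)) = 640061 / 34650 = 18.47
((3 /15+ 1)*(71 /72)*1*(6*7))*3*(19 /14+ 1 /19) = 15975 /76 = 210.20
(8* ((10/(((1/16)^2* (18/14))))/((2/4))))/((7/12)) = 54613.33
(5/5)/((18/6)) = 1/3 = 0.33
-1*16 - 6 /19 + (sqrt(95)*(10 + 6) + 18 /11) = -3068 /209 + 16*sqrt(95) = 141.27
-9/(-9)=1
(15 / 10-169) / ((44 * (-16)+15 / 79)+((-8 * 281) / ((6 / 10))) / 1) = 0.04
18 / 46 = 9 / 23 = 0.39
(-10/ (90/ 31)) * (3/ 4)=-2.58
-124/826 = -62/413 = -0.15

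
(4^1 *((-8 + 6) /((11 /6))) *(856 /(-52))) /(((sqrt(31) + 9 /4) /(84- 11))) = -26994816 /59345 + 11997696 *sqrt(31) /59345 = 670.75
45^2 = 2025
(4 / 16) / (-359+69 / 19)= -19 / 27008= -0.00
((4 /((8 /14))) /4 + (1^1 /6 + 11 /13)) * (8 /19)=862 /741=1.16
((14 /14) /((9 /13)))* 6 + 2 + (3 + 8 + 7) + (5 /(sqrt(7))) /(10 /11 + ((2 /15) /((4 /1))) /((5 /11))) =8250* sqrt(7) /11347 + 86 /3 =30.59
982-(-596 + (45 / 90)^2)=6311 / 4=1577.75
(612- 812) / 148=-50 / 37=-1.35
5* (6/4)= 15/2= 7.50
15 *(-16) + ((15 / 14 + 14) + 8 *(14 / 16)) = -3051 / 14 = -217.93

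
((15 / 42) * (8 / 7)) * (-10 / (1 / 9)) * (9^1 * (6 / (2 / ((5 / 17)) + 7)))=-162000 / 1127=-143.74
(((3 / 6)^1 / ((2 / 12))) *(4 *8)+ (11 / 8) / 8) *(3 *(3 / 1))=55395 / 64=865.55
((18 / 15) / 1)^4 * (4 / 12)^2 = 144 / 625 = 0.23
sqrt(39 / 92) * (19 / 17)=19 * sqrt(897) / 782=0.73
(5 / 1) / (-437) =-5 / 437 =-0.01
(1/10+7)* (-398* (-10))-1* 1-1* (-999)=29256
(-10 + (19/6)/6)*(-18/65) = 341/130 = 2.62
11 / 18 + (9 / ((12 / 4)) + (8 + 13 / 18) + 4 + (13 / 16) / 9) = 2365 / 144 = 16.42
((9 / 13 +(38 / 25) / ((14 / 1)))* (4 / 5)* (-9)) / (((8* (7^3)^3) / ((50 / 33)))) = -5466 / 201969803035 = -0.00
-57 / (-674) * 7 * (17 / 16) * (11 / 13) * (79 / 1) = 5894427 / 140192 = 42.05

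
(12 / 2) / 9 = 0.67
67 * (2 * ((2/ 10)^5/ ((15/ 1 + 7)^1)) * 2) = 134/ 34375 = 0.00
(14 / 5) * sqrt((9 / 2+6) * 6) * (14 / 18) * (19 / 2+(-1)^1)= 833 * sqrt(7) / 15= 146.93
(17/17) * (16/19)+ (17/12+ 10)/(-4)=-1835/912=-2.01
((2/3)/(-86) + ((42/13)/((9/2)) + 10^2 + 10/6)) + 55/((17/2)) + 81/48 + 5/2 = 51560215/456144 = 113.03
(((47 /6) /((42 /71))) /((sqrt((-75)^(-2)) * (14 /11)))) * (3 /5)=468.20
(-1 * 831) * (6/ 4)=-1246.50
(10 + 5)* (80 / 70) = 120 / 7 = 17.14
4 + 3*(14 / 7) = 10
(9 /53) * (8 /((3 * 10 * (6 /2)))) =4 /265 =0.02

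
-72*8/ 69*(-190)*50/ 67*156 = 284544000/ 1541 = 184648.93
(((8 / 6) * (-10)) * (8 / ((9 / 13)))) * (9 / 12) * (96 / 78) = -1280 / 9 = -142.22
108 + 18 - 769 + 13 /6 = -3845 /6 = -640.83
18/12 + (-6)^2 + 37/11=899/22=40.86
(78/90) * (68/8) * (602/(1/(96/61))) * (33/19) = 70246176/5795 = 12121.86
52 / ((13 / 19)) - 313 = -237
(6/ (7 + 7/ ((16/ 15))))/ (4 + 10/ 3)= 144/ 2387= 0.06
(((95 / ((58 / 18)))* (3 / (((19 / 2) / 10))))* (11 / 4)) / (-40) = -1485 / 232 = -6.40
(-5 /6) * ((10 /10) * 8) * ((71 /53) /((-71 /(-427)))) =-8540 /159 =-53.71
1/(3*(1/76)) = 76/3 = 25.33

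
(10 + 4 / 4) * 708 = 7788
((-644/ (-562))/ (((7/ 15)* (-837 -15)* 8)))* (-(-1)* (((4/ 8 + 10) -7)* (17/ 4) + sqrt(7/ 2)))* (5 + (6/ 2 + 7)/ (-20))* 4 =-123165/ 1276864 -1035* sqrt(14)/ 319216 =-0.11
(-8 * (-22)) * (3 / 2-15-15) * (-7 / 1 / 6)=5852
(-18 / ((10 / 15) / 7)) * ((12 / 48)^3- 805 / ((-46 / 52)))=-11007549 / 64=-171992.95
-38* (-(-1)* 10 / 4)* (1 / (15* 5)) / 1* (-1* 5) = 19 / 3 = 6.33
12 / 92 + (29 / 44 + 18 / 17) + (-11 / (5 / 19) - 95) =-11608541 / 86020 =-134.95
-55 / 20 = -2.75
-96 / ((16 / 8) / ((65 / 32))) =-195 / 2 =-97.50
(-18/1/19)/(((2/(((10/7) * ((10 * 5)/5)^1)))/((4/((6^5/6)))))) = -25/1197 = -0.02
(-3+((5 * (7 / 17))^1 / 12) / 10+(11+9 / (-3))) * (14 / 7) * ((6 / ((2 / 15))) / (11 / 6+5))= 92115 / 1394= 66.08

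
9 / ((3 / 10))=30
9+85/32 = 373/32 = 11.66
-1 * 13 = -13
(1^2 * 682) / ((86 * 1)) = 341 / 43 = 7.93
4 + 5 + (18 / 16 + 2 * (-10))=-79 / 8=-9.88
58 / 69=0.84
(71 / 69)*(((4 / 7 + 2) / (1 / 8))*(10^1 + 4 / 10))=220.14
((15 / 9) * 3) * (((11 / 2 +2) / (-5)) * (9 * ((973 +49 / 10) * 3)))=-792099 / 4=-198024.75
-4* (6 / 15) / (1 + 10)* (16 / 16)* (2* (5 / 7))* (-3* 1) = 48 / 77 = 0.62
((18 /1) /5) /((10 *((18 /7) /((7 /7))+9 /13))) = 91 /825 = 0.11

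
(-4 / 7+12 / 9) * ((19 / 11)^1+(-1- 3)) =-1.73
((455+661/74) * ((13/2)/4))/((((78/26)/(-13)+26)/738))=2140915491/99160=21590.52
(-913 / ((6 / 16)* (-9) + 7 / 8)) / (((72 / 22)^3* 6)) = 1215203 / 699840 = 1.74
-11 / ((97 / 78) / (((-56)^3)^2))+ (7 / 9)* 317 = -238154043143989 / 873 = -272799591230.23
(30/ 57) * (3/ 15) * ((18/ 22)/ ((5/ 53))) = 954/ 1045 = 0.91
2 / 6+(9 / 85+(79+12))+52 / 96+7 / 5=63499 / 680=93.38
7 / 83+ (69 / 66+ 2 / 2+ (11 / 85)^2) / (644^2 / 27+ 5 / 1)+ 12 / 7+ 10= 452049517054419 / 38313316106450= 11.80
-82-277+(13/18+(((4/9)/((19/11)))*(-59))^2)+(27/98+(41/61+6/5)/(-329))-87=-4406433115727/20539317015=-214.54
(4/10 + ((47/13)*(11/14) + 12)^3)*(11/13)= 1083900924051/391856920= 2766.06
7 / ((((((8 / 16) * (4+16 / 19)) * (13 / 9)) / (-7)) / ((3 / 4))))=-25137 / 2392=-10.51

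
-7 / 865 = -0.01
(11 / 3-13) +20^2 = 1172 / 3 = 390.67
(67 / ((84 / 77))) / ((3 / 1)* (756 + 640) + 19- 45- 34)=0.01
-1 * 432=-432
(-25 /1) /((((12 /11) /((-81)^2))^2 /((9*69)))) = -8984926840725 /16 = -561557927545.31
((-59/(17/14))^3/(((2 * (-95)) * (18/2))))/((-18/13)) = -1831569922/37805535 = -48.45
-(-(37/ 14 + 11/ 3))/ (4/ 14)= 22.08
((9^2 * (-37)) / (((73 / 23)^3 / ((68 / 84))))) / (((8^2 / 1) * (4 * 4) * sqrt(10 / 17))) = -206632161 * sqrt(170) / 27884738560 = -0.10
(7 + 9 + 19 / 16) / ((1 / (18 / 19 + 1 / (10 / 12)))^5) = 242897776704 / 309512375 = 784.78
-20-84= -104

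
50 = 50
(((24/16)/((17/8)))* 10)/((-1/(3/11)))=-360/187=-1.93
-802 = -802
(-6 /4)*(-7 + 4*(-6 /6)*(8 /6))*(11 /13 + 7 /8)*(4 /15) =6623 /780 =8.49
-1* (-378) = 378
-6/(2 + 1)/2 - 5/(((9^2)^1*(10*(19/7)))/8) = -1567/1539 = -1.02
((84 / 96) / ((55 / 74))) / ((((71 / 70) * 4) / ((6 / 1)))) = 5439 / 3124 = 1.74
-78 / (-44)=39 / 22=1.77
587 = 587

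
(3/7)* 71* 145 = 30885/7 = 4412.14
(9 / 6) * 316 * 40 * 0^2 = 0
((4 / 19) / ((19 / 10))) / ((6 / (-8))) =-160 / 1083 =-0.15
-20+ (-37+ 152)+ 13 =108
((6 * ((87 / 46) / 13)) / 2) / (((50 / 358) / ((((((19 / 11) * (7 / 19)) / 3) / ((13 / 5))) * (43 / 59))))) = 4687473 / 25226630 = 0.19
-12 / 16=-3 / 4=-0.75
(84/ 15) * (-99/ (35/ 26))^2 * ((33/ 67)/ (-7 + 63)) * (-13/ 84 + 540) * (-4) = -1652450030946/ 2872625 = -575240.43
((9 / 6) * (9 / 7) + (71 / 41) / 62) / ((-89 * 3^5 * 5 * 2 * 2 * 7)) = -17407 / 26938158660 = -0.00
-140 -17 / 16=-2257 / 16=-141.06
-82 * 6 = -492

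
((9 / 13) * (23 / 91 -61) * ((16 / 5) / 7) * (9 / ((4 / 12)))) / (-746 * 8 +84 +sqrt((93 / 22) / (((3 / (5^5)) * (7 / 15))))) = 537321600 * sqrt(14322) / 44139809350819 +2782208259072 / 31528435250585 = 0.09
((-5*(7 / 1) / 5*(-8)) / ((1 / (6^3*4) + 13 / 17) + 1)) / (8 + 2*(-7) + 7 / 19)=-15628032 / 2775259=-5.63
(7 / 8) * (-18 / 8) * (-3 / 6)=63 / 64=0.98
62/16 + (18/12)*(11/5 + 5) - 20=-5.32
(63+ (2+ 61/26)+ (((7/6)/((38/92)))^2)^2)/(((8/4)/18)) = 35952912017/30495114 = 1178.97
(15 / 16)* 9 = 135 / 16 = 8.44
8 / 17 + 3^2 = 161 / 17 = 9.47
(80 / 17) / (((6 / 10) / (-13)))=-5200 / 51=-101.96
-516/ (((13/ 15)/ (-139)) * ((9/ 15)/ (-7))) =-12551700/ 13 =-965515.38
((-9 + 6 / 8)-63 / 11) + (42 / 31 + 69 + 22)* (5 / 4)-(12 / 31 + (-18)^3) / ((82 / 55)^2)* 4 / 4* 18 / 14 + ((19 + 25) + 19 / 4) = 3523.33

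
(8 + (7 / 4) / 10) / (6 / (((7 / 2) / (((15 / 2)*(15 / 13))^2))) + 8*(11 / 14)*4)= 386841 / 7264760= 0.05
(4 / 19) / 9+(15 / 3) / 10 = 179 / 342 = 0.52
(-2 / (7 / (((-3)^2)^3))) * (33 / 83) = -48114 / 581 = -82.81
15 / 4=3.75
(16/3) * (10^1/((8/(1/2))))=10/3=3.33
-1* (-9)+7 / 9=88 / 9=9.78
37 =37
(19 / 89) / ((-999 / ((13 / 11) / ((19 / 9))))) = -13 / 108669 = -0.00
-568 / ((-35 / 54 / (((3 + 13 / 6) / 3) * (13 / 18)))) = 114452 / 105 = 1090.02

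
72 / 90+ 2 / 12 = 29 / 30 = 0.97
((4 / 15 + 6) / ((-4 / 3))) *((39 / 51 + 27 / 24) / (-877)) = 12079 / 1192720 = 0.01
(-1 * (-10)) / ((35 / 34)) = 68 / 7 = 9.71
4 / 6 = 0.67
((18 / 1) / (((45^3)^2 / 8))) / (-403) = -16 / 371824171875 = -0.00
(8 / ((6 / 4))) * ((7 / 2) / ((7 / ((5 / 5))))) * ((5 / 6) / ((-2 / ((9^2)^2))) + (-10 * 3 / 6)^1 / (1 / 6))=-7370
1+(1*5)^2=26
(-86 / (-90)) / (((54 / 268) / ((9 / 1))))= 5762 / 135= 42.68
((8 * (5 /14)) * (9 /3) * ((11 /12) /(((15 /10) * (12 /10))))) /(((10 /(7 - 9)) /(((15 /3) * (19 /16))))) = -5225 /1008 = -5.18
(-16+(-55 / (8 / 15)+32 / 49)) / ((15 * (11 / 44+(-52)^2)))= -46441 / 15900990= -0.00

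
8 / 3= 2.67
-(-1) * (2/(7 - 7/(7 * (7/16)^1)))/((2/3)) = 7/11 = 0.64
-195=-195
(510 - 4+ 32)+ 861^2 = 741859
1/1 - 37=-36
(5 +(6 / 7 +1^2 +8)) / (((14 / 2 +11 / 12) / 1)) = 1248 / 665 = 1.88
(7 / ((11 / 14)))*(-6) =-588 / 11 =-53.45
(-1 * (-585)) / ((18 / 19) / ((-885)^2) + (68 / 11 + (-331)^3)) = -818470125 / 50737711309781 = -0.00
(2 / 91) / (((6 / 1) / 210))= 10 / 13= 0.77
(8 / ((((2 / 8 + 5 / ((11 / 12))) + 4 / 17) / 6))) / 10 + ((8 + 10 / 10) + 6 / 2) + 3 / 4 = 401591 / 29620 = 13.56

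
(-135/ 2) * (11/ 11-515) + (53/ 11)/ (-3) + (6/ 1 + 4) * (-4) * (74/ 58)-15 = 33138383/ 957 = 34627.36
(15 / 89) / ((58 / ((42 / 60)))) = 21 / 10324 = 0.00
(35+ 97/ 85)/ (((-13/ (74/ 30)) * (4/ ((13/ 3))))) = -9472/ 1275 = -7.43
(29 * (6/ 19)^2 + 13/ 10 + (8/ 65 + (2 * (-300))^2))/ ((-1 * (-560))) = 3379000501/ 5256160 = 642.86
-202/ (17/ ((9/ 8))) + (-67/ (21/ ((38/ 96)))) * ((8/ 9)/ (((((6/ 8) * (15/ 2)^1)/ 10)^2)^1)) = -52827835/ 3123036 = -16.92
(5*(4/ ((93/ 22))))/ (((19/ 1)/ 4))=1760/ 1767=1.00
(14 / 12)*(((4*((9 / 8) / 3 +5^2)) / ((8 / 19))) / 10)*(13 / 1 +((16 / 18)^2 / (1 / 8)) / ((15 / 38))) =951741749 / 1166400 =815.97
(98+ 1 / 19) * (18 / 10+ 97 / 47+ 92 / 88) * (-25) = -236424015 / 19646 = -12034.21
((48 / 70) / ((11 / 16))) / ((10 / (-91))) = -2496 / 275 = -9.08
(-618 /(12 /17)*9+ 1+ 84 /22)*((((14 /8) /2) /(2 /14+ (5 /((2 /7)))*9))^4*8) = -998711419643 /16702519666483904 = -0.00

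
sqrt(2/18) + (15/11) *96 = 4331/33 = 131.24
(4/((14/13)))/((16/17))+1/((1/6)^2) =2237/56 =39.95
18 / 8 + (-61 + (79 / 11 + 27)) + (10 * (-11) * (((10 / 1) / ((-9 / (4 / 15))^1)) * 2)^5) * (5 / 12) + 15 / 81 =-39838869541 / 1894055724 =-21.03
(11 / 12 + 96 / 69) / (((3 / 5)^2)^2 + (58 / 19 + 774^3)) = 7564375 / 1519727021089764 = 0.00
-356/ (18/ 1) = -178/ 9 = -19.78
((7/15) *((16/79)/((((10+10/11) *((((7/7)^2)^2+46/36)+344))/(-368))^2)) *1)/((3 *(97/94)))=20382208/70347297875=0.00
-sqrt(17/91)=-0.43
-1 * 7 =-7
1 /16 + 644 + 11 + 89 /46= 241775 /368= 657.00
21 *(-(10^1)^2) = -2100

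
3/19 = 0.16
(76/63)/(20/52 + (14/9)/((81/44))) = 80028/81571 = 0.98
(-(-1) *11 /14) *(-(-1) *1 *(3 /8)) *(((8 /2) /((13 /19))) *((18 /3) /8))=1.29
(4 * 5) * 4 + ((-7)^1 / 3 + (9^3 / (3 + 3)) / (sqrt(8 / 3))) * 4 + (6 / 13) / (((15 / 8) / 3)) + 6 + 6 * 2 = 17434 / 195 + 243 * sqrt(6) / 2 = 387.02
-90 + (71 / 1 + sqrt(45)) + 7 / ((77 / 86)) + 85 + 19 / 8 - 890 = -71615 / 88 + 3 * sqrt(5) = -807.10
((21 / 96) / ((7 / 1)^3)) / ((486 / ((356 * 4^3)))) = 356 / 11907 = 0.03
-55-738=-793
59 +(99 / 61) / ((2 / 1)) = 7297 / 122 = 59.81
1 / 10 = 0.10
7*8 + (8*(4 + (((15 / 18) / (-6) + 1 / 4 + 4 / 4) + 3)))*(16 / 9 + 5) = 40160 / 81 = 495.80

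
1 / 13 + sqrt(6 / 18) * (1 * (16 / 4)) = 1 / 13 + 4 * sqrt(3) / 3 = 2.39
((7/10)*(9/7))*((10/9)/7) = 1/7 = 0.14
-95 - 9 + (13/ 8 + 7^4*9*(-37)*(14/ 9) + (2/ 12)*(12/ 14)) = -69653933/ 56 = -1243820.23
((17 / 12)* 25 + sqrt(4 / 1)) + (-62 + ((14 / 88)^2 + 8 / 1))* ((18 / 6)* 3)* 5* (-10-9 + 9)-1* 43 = 70517911 / 2904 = 24283.03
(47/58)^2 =2209/3364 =0.66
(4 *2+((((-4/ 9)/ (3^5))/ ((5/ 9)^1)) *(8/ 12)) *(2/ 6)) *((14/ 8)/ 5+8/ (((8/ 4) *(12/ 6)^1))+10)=5401396/ 54675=98.79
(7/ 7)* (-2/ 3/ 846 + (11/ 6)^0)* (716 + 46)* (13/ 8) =523367/ 423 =1237.27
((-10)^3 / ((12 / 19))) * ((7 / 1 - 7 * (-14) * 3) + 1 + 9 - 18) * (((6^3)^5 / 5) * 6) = -261751980913459200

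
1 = 1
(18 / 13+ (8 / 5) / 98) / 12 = 2231 / 19110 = 0.12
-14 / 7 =-2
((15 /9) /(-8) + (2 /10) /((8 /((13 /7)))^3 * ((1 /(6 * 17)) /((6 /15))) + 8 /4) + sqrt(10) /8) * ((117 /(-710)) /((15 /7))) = 382255601 /31496594000 - 273 * sqrt(10) /28400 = -0.02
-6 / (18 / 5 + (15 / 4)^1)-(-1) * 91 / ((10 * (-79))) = -36059 / 38710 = -0.93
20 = 20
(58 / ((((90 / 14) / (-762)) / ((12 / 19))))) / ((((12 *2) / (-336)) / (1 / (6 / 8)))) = 23099776 / 285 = 81051.85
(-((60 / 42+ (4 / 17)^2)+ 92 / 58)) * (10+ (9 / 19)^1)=-35843084 / 1114673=-32.16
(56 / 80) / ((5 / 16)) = 56 / 25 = 2.24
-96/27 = -32/9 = -3.56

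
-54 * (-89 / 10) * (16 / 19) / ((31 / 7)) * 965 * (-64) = -3324367872 / 589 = -5644088.07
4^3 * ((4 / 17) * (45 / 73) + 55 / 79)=53.84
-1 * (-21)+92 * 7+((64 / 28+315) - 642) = 2382 / 7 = 340.29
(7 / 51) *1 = 7 / 51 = 0.14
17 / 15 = 1.13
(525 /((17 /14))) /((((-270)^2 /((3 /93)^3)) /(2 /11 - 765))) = -412237 /2707465662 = -0.00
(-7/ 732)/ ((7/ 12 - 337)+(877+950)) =-7/ 1091107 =-0.00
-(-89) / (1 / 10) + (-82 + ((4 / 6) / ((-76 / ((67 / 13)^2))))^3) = 5778022511399399 / 7151129913096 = 807.99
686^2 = 470596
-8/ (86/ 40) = -160/ 43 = -3.72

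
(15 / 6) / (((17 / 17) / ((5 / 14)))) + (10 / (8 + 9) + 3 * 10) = 14985 / 476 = 31.48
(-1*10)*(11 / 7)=-15.71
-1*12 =-12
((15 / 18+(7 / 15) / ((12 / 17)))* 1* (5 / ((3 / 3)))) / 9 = 269 / 324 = 0.83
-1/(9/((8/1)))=-8/9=-0.89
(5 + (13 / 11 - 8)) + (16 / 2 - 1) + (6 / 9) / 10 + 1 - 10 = -619 / 165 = -3.75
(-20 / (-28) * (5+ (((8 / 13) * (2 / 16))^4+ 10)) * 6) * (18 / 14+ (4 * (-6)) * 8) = -17158060800 / 1399489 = -12260.23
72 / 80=9 / 10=0.90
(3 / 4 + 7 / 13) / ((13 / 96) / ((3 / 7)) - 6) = -4824 / 21281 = -0.23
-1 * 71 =-71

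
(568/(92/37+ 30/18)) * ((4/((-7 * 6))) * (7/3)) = -42032/1383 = -30.39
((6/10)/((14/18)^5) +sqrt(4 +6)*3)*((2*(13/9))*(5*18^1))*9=82904796/16807 +7020*sqrt(10)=27131.94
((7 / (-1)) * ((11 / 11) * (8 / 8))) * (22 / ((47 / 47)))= -154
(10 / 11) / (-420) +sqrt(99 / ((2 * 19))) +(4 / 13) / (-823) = -12547 / 4942938 +3 * sqrt(418) / 38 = 1.61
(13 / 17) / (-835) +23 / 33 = 326056 / 468435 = 0.70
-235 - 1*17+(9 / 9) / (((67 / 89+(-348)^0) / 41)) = -35663 / 156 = -228.61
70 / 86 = 0.81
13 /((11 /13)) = 169 /11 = 15.36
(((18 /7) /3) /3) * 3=6 /7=0.86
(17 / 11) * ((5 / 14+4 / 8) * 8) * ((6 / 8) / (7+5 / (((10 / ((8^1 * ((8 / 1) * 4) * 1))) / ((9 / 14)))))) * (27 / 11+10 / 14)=149328 / 529375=0.28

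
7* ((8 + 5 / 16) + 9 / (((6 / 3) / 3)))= 2443 / 16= 152.69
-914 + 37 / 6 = -5447 / 6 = -907.83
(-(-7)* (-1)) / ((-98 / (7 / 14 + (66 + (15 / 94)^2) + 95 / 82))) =24520289 / 5071864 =4.83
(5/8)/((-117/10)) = -25/468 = -0.05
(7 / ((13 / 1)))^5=16807 / 371293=0.05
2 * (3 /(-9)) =-2 /3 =-0.67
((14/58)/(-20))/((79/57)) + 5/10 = 22511/45820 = 0.49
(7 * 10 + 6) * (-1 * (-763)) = 57988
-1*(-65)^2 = -4225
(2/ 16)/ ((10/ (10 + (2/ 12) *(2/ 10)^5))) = 0.13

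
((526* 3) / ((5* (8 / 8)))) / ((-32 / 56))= -5523 / 10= -552.30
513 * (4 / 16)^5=513 / 1024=0.50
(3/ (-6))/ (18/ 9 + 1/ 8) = -4/ 17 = -0.24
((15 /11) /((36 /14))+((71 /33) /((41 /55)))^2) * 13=38337715 /332838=115.18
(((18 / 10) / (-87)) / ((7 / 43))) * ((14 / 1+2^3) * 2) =-5676 / 1015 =-5.59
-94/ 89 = -1.06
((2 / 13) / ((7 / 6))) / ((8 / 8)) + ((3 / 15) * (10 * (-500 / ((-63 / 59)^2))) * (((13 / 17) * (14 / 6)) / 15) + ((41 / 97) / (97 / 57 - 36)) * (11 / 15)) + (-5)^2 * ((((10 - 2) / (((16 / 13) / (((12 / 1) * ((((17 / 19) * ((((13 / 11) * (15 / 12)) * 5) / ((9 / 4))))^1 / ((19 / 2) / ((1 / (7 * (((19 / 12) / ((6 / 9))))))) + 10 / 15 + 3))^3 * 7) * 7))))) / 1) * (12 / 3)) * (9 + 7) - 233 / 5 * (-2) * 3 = 8121688708702429765234881442709 / 38289492808878941573597371575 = 212.1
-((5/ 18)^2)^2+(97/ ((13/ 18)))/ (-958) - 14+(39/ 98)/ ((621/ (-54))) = -10447013361205/ 736703617104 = -14.18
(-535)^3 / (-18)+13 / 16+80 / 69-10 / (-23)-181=28175397499 / 3312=8507064.46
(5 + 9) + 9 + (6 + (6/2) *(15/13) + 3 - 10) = 331/13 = 25.46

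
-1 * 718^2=-515524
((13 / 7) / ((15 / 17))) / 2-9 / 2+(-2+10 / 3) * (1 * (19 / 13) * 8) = 16574 / 1365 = 12.14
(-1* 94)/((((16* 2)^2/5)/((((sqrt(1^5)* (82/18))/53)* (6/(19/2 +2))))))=-9635/468096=-0.02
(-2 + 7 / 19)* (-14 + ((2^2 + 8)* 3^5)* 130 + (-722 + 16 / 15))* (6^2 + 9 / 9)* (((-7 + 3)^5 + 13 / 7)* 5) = 15524983089720 / 133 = 116729196163.31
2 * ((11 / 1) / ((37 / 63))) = 1386 / 37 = 37.46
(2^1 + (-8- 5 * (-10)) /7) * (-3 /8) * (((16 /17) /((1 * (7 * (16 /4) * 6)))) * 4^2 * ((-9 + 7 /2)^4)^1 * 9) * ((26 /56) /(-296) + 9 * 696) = -6840921907611 /493136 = -13872282.51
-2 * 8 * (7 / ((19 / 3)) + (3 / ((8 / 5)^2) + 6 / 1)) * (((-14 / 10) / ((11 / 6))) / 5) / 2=3843 / 380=10.11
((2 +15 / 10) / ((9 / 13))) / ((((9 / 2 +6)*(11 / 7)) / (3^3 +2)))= 2639 / 297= 8.89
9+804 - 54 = 759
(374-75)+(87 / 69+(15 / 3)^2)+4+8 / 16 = 15169 / 46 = 329.76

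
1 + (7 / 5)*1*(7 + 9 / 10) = 603 / 50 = 12.06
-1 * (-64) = 64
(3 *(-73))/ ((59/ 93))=-20367/ 59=-345.20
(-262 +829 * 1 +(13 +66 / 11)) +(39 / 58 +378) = 55951 / 58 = 964.67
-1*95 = -95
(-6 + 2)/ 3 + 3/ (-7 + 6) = -13/ 3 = -4.33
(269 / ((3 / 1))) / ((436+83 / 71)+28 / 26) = 248287 / 1213503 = 0.20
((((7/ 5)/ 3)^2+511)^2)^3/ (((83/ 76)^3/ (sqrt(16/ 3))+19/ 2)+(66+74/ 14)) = 9421970247567789943928057814494769115889139712/ 42640220235721194660900146484375 - 113936250412408748812408403767636305643569152 * sqrt(3)/ 127920660707163583982700439453125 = 219421688513787.84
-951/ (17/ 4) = -3804/ 17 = -223.76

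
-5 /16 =-0.31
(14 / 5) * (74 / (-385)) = -148 / 275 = -0.54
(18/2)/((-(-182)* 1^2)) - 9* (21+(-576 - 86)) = 1049967/182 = 5769.05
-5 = -5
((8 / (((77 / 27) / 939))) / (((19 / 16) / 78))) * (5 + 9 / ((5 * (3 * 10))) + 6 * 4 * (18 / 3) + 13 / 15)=948752258688 / 36575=25939911.38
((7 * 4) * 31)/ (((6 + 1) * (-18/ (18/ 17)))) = -124/ 17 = -7.29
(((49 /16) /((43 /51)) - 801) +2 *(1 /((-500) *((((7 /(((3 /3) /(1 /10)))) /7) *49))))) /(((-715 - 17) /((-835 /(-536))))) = 112227709571 /66134853120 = 1.70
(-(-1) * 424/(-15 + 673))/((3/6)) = 424/329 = 1.29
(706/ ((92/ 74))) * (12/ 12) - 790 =-5109/ 23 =-222.13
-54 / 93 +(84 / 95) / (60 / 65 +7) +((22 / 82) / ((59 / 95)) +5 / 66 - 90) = -4356703548137 / 48428646090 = -89.96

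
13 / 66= 0.20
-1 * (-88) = 88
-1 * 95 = -95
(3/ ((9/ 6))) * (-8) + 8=-8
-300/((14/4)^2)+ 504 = 23496/49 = 479.51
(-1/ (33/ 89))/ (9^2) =-89/ 2673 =-0.03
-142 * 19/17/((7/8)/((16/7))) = -345344/833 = -414.58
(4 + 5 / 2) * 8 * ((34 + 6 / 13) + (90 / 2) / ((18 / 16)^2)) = 32768 / 9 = 3640.89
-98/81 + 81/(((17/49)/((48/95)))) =15273202/130815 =116.75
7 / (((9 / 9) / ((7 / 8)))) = 6.12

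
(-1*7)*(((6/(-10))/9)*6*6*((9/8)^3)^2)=11160261/327680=34.06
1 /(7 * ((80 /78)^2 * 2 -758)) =-1521 /8048026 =-0.00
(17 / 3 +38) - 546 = -1507 / 3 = -502.33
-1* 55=-55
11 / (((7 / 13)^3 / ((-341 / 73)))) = -8240947 / 25039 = -329.12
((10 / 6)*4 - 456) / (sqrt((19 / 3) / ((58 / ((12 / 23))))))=-674*sqrt(25346) / 57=-1882.52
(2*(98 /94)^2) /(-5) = -4802 /11045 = -0.43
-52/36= -13/9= -1.44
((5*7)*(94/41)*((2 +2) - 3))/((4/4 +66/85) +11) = 139825/22263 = 6.28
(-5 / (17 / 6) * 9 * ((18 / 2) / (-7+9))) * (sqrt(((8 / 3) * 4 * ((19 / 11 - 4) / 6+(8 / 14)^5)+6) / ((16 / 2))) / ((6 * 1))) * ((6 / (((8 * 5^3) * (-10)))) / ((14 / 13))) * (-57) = -60021 * sqrt(167163227) / 3591896000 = -0.22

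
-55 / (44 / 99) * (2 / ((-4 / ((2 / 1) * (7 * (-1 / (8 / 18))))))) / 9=-3465 / 16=-216.56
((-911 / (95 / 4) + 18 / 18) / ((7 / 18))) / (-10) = 4563 / 475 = 9.61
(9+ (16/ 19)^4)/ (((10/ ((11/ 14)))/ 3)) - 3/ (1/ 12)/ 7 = -2.90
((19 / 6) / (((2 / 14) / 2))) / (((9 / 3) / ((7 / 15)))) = 931 / 135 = 6.90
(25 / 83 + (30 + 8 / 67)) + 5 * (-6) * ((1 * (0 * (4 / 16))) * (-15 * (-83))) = 169169 / 5561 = 30.42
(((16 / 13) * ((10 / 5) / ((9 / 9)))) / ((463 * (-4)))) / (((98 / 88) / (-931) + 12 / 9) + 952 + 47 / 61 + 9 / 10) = -6119520 / 4396998140509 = -0.00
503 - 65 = 438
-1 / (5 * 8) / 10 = -1 / 400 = -0.00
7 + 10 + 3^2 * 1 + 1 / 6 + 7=199 / 6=33.17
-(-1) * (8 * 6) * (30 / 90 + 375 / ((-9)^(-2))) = 1458016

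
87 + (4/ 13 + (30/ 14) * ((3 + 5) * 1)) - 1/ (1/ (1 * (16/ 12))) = 28151/ 273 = 103.12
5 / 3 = 1.67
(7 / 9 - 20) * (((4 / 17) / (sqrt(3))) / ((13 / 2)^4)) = -11072 * sqrt(3) / 13109499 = -0.00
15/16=0.94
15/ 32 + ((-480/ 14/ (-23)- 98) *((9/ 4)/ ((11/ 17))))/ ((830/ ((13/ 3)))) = -30182301/ 23518880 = -1.28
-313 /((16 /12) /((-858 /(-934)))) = -402831 /1868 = -215.65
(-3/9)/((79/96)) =-32/79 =-0.41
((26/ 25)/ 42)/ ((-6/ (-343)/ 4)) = 1274/ 225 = 5.66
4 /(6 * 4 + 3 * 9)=0.08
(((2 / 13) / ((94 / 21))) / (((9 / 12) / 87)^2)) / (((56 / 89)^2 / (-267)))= -5335910361 / 17108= -311895.63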